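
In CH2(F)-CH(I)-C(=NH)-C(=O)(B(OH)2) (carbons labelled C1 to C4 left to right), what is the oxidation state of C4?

C4 has one bond to C (0), a double bond to O (2×+1 = +2), one bond to B (-1).
Oxidation state = 0 + 2 − 1 = +1.

+1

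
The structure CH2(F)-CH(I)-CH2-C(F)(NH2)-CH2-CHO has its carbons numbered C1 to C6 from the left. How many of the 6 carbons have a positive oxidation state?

Tallying each carbon's bonds:
C1: 1C, 2H, 1F → 0 − 2 + 1 = -1
C2: 2C, 1H, 1I → 0 − 1 + 1 = 0
C3: 2C, 2H → 0 − 2 = -2
C4: 2C, 1N, 1F → 0 + 1 + 1 = +2
C5: 2C, 2H → 0 − 2 = -2
C6: 1C, 1H, 2O → 0 − 1 + 2 = +1
2 carbons (C4, C6) meet the condition.

2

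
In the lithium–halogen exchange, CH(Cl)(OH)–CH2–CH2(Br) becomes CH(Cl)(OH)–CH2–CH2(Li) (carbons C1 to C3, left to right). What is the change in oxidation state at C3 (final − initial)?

Before: C3 has 1 bond to C, 2 bonds to H, 1 bond to Br → oxidation state -1.
After: C3 has 1 bond to C, 2 bonds to H, 1 bond to Li → oxidation state -3.
Δ = -3 − (-1) = -2, so this is a reduction at C3.

-2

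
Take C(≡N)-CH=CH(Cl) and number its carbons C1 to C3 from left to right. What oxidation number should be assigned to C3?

0

Count +1 for every bond to an atom more electronegative than carbon and −1 for every bond to one less electronegative; C–C bonds are 0.
C3 has a double bond to C (2×0 = 0), one bond to H (-1), one bond to Cl (+1).
Oxidation state = 0 − 1 + 1 = 0.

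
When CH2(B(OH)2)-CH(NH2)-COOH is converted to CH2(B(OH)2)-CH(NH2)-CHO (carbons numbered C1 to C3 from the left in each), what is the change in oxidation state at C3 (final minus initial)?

Before: C3 has 1 bond to C, 3 bonds to O → oxidation state +3.
After: C3 has 1 bond to C, 1 bond to H, 2 bonds to O → oxidation state +1.
Δ = +1 − (+3) = -2, so this is a reduction at C3.

-2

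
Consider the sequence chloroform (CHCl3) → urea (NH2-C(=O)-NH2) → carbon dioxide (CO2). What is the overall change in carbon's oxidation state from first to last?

+2

Carbon oxidation states along the series — chloroform: +2, urea: +4, carbon dioxide: +4.
Net change = +4 − (+2) = +2.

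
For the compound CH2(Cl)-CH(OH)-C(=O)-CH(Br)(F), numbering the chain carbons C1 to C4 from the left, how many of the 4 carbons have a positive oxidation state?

Tallying each carbon's bonds:
C1: 1C, 2H, 1Cl → 0 − 2 + 1 = -1
C2: 2C, 1H, 1O → 0 − 1 + 1 = 0
C3: 2C, 2O → 0 + 2 = +2
C4: 1C, 1H, 1F, 1Br → 0 − 1 + 1 + 1 = +1
2 carbons (C3, C4) meet the condition.

2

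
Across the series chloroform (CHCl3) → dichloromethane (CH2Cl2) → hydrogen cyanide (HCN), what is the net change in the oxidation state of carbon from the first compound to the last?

0

Carbon oxidation states along the series — chloroform: +2, dichloromethane: 0, hydrogen cyanide: +2.
Net change = +2 − (+2) = 0.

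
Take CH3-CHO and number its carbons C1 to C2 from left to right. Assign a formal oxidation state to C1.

-3

C1 has one bond to C (0), one bond to H (-1), one bond to H (-1), one bond to H (-1).
Oxidation state = 0 − 1 − 1 − 1 = -3.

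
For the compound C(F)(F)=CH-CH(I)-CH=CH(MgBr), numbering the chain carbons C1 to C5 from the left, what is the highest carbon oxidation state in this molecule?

Count +1 for every bond to an atom more electronegative than carbon and −1 for every bond to one less electronegative; C–C bonds are 0. Tallying each carbon:
C1: 2C, 2F → 0 + 2 = +2
C2: 3C, 1H → 0 − 1 = -1
C3: 2C, 1H, 1I → 0 − 1 + 1 = 0
C4: 3C, 1H → 0 − 1 = -1
C5: 2C, 1H, 1Mg → 0 − 1 − 1 = -2
The highest value is +2.

+2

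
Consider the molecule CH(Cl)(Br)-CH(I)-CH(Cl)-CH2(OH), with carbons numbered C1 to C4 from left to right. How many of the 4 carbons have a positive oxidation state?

1

Tallying each carbon's bonds:
C1: 1C, 1H, 1Cl, 1Br → 0 − 1 + 1 + 1 = +1
C2: 2C, 1H, 1I → 0 − 1 + 1 = 0
C3: 2C, 1H, 1Cl → 0 − 1 + 1 = 0
C4: 1C, 2H, 1O → 0 − 2 + 1 = -1
1 carbon (C1) meets the condition.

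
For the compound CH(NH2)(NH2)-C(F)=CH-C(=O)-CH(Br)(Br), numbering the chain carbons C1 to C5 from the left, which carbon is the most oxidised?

Tallying each carbon's bonds:
C1: 1C, 1H, 2N → 0 − 1 + 2 = +1
C2: 3C, 1F → 0 + 1 = +1
C3: 3C, 1H → 0 − 1 = -1
C4: 2C, 2O → 0 + 2 = +2
C5: 1C, 1H, 2Br → 0 − 1 + 2 = +1
The most oxidised carbon is C4 at +2.

C4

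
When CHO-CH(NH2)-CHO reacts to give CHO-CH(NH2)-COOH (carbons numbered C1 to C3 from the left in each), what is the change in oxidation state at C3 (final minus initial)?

+2

Before: C3 has 1 bond to C, 1 bond to H, 2 bonds to O → oxidation state +1.
After: C3 has 1 bond to C, 3 bonds to O → oxidation state +3.
Δ = +3 − (+1) = +2, so this is an oxidation at C3.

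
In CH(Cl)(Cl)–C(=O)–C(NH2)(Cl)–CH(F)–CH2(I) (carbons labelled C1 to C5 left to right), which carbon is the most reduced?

Tallying each carbon's bonds:
C1: 1C, 1H, 2Cl → 0 − 1 + 2 = +1
C2: 2C, 2O → 0 + 2 = +2
C3: 2C, 1N, 1Cl → 0 + 1 + 1 = +2
C4: 2C, 1H, 1F → 0 − 1 + 1 = 0
C5: 1C, 2H, 1I → 0 − 2 + 1 = -1
The most reduced carbon is C5 at -1.

C5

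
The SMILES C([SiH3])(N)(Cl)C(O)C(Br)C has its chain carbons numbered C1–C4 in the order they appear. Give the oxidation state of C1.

Bonds to more-electronegative neighbours contribute +1 each, bonds to H or metals contribute −1 each, and C–C bonds contribute 0.
C1 has one bond to C (0), one bond to Si (-1), one bond to N (+1), one bond to Cl (+1).
Oxidation state = 0 − 1 + 1 + 1 = +1.

+1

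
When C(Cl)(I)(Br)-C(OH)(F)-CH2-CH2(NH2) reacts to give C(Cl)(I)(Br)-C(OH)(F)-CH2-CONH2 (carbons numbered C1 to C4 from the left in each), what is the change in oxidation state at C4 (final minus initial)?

+4

Before: C4 has 1 bond to C, 2 bonds to H, 1 bond to N → oxidation state -1.
After: C4 has 1 bond to C, 2 bonds to O, 1 bond to N → oxidation state +3.
Δ = +3 − (-1) = +4, so this is an oxidation at C4.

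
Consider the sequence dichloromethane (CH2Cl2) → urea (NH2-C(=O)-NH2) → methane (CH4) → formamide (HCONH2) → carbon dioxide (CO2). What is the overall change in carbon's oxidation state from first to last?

+4

Carbon oxidation states along the series — dichloromethane: 0, urea: +4, methane: -4, formamide: +2, carbon dioxide: +4.
Net change = +4 − (0) = +4.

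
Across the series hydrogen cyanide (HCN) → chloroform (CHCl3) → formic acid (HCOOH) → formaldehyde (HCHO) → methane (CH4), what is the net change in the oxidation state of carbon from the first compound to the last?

-6

Carbon oxidation states along the series — hydrogen cyanide: +2, chloroform: +2, formic acid: +2, formaldehyde: 0, methane: -4.
Net change = -4 − (+2) = -6.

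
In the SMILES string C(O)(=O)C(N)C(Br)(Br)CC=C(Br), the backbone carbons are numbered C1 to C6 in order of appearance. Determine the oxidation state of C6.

0

Count +1 for every bond to an atom more electronegative than carbon and −1 for every bond to one less electronegative; C–C bonds are 0.
C6 has a double bond to C (2×0 = 0), one bond to Br (+1), one bond to H (-1).
Oxidation state = 0 + 1 − 1 = 0.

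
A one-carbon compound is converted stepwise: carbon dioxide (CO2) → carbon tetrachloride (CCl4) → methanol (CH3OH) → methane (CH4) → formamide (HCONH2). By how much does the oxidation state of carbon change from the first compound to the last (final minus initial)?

-2

Carbon oxidation states along the series — carbon dioxide: +4, carbon tetrachloride: +4, methanol: -2, methane: -4, formamide: +2.
Net change = +2 − (+4) = -2.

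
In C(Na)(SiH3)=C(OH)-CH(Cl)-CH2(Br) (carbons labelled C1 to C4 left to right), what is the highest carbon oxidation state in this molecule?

Each bond to a more electronegative atom (O, N, halogen) counts +1, each bond to a less electronegative atom (H, metal, B, Si) counts −1, and each C–C bond counts 0. Tallying each carbon:
C1: 2C, 1Na, 1Si → 0 − 1 − 1 = -2
C2: 3C, 1O → 0 + 1 = +1
C3: 2C, 1H, 1Cl → 0 − 1 + 1 = 0
C4: 1C, 2H, 1Br → 0 − 2 + 1 = -1
The highest value is +1.

+1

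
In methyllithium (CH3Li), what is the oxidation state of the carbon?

-4

Count +1 for every bond to an atom more electronegative than carbon and −1 for every bond to one less electronegative; C–C bonds are 0.
The carbon has one bond to H (-1), one bond to H (-1), one bond to H (-1), one bond to Li (-1).
Oxidation state = -1 − 1 − 1 − 1 = -4.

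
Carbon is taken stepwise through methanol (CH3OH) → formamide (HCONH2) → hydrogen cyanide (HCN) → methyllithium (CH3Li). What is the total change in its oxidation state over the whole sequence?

Carbon oxidation states along the series — methanol: -2, formamide: +2, hydrogen cyanide: +2, methyllithium: -4.
Net change = -4 − (-2) = -2.

-2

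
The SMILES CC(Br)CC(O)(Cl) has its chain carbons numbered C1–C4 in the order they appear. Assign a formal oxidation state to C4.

Bonds to more-electronegative neighbours contribute +1 each, bonds to H or metals contribute −1 each, and C–C bonds contribute 0.
C4 has one bond to C (0), one bond to O (+1), one bond to H (-1), one bond to Cl (+1).
Oxidation state = 0 + 1 − 1 + 1 = +1.

+1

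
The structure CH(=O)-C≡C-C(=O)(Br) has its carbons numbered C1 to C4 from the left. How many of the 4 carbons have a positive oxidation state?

Count +1 for every bond to an atom more electronegative than carbon and −1 for every bond to one less electronegative; C–C bonds are 0. Tallying each carbon:
C1: 1C, 1H, 2O → 0 − 1 + 2 = +1
C2: 4C → 0 = 0
C3: 4C → 0 = 0
C4: 1C, 2O, 1Br → 0 + 2 + 1 = +3
2 carbons (C1, C4) meet the condition.

2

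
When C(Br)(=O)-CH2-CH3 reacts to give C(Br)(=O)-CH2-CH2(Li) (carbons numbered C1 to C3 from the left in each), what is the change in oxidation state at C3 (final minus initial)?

0

Before: C3 has 1 bond to C, 3 bonds to H → oxidation state -3.
After: C3 has 1 bond to C, 2 bonds to H, 1 bond to Li → oxidation state -3.
Δ = -3 − (-3) = 0, so no net redox change at C3.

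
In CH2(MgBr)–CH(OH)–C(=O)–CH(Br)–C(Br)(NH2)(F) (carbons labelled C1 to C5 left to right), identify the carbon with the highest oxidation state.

Assign +1 per bond to O/N/halogen, −1 per bond to H or an electropositive element, and 0 per bond to carbon. Tallying each carbon:
C1: 1C, 2H, 1Mg → 0 − 2 − 1 = -3
C2: 2C, 1H, 1O → 0 − 1 + 1 = 0
C3: 2C, 2O → 0 + 2 = +2
C4: 2C, 1H, 1Br → 0 − 1 + 1 = 0
C5: 1C, 1N, 1F, 1Br → 0 + 1 + 1 + 1 = +3
The most oxidised carbon is C5 at +3.

C5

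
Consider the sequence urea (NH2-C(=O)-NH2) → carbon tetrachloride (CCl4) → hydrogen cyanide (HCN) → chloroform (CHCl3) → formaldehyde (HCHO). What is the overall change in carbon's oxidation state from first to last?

Carbon oxidation states along the series — urea: +4, carbon tetrachloride: +4, hydrogen cyanide: +2, chloroform: +2, formaldehyde: 0.
Net change = 0 − (+4) = -4.

-4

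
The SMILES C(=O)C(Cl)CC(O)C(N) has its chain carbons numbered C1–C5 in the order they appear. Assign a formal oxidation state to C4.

0

C4 has one bond to C (0), one bond to C (0), one bond to H (-1), one bond to O (+1).
Oxidation state = 0 + 0 − 1 + 1 = 0.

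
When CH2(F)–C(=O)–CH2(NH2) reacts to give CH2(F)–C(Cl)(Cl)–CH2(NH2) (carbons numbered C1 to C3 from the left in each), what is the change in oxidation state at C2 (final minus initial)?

0

Before: C2 has 2 bonds to C, 2 bonds to O → oxidation state +2.
After: C2 has 2 bonds to C, 2 bonds to Cl → oxidation state +2.
Δ = +2 − (+2) = 0, so no net redox change at C2.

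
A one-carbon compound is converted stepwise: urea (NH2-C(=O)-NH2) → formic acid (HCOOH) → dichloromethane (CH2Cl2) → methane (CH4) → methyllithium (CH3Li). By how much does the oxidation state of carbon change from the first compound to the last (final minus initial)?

-8

Carbon oxidation states along the series — urea: +4, formic acid: +2, dichloromethane: 0, methane: -4, methyllithium: -4.
Net change = -4 − (+4) = -8.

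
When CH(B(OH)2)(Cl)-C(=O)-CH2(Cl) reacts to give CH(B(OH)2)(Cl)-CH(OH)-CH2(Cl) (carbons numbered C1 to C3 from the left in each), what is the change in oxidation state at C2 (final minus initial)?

Before: C2 has 2 bonds to C, 2 bonds to O → oxidation state +2.
After: C2 has 2 bonds to C, 1 bond to H, 1 bond to O → oxidation state 0.
Δ = 0 − (+2) = -2, so this is a reduction at C2.

-2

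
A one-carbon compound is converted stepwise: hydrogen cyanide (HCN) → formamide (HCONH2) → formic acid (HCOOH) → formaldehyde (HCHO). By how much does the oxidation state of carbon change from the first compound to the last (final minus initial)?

-2

Carbon oxidation states along the series — hydrogen cyanide: +2, formamide: +2, formic acid: +2, formaldehyde: 0.
Net change = 0 − (+2) = -2.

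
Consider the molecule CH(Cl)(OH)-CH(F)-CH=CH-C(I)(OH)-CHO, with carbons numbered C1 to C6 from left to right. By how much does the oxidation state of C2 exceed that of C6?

-1

C2: 2C, 1H, 1F → 0 − 1 + 1 = 0
C6: 1C, 1H, 2O → 0 − 1 + 2 = +1
Difference: 0 − (+1) = -1.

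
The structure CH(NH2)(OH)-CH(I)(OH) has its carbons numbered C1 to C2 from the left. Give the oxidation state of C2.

Count +1 for every bond to an atom more electronegative than carbon and −1 for every bond to one less electronegative; C–C bonds are 0.
C2 has one bond to C (0), one bond to I (+1), one bond to H (-1), one bond to O (+1).
Oxidation state = 0 + 1 − 1 + 1 = +1.

+1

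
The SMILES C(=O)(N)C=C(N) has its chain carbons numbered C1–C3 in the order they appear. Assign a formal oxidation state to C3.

0

C3 has a double bond to C (2×0 = 0), one bond to H (-1), one bond to N (+1).
Oxidation state = 0 − 1 + 1 = 0.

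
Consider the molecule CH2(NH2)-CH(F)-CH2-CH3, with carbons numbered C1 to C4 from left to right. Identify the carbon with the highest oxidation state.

C2

Tallying each carbon's bonds:
C1: 1C, 2H, 1N → 0 − 2 + 1 = -1
C2: 2C, 1H, 1F → 0 − 1 + 1 = 0
C3: 2C, 2H → 0 − 2 = -2
C4: 1C, 3H → 0 − 3 = -3
The most oxidised carbon is C2 at 0.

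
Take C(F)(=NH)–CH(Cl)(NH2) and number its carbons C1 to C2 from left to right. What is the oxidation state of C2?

+1

C2 has one bond to C (0), one bond to H (-1), one bond to Cl (+1), one bond to N (+1).
Oxidation state = 0 − 1 + 1 + 1 = +1.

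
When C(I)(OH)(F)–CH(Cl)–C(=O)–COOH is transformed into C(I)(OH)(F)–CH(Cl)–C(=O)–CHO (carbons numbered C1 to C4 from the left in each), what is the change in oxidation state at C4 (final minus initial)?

-2

Before: C4 has 1 bond to C, 3 bonds to O → oxidation state +3.
After: C4 has 1 bond to C, 1 bond to H, 2 bonds to O → oxidation state +1.
Δ = +1 − (+3) = -2, so this is a reduction at C4.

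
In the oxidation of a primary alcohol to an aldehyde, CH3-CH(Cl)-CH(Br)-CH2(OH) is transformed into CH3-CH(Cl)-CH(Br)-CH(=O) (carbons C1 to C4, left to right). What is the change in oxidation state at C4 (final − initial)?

+2

Before: C4 has 1 bond to C, 2 bonds to H, 1 bond to O → oxidation state -1.
After: C4 has 1 bond to C, 1 bond to H, 2 bonds to O → oxidation state +1.
Δ = +1 − (-1) = +2, so this is an oxidation at C4.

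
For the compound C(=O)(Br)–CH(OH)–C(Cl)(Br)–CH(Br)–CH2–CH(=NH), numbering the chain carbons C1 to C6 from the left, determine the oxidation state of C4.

0

Bonds to more-electronegative neighbours contribute +1 each, bonds to H or metals contribute −1 each, and C–C bonds contribute 0.
C4 has one bond to C (0), one bond to C (0), one bond to Br (+1), one bond to H (-1).
Oxidation state = 0 + 0 + 1 − 1 = 0.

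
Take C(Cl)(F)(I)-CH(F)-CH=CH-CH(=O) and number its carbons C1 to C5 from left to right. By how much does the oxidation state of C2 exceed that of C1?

C2: 2C, 1H, 1F → 0 − 1 + 1 = 0
C1: 1C, 1F, 1Cl, 1I → 0 + 1 + 1 + 1 = +3
Difference: 0 − (+3) = -3.

-3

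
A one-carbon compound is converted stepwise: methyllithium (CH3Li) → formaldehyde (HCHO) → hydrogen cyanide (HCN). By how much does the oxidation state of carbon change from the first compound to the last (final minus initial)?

+6

Carbon oxidation states along the series — methyllithium: -4, formaldehyde: 0, hydrogen cyanide: +2.
Net change = +2 − (-4) = +6.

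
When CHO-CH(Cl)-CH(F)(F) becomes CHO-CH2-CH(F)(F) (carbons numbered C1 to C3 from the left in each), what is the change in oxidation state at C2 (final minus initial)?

-2

Before: C2 has 2 bonds to C, 1 bond to H, 1 bond to Cl → oxidation state 0.
After: C2 has 2 bonds to C, 2 bonds to H → oxidation state -2.
Δ = -2 − (0) = -2, so this is a reduction at C2.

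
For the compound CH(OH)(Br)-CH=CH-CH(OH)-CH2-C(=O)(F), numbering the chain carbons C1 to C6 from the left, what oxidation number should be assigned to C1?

+1

C1 has one bond to C (0), one bond to H (-1), one bond to O (+1), one bond to Br (+1).
Oxidation state = 0 − 1 + 1 + 1 = +1.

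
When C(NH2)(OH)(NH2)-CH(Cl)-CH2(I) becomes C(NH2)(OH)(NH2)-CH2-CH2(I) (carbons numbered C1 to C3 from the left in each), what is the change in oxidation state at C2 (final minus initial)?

-2

Before: C2 has 2 bonds to C, 1 bond to H, 1 bond to Cl → oxidation state 0.
After: C2 has 2 bonds to C, 2 bonds to H → oxidation state -2.
Δ = -2 − (0) = -2, so this is a reduction at C2.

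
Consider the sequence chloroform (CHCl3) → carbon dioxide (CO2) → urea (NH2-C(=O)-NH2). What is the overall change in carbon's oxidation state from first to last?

+2

Carbon oxidation states along the series — chloroform: +2, carbon dioxide: +4, urea: +4.
Net change = +4 − (+2) = +2.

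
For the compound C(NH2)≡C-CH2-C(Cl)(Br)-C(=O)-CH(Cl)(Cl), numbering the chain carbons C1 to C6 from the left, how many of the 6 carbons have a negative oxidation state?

1

Assign +1 per bond to O/N/halogen, −1 per bond to H or an electropositive element, and 0 per bond to carbon. Tallying each carbon:
C1: 3C, 1N → 0 + 1 = +1
C2: 4C → 0 = 0
C3: 2C, 2H → 0 − 2 = -2
C4: 2C, 1Cl, 1Br → 0 + 1 + 1 = +2
C5: 2C, 2O → 0 + 2 = +2
C6: 1C, 1H, 2Cl → 0 − 1 + 2 = +1
1 carbon (C3) meets the condition.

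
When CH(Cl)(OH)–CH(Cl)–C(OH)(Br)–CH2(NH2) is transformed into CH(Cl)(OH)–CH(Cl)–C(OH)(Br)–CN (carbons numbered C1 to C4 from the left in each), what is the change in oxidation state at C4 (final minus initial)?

Before: C4 has 1 bond to C, 2 bonds to H, 1 bond to N → oxidation state -1.
After: C4 has 1 bond to C, 3 bonds to N → oxidation state +3.
Δ = +3 − (-1) = +4, so this is an oxidation at C4.

+4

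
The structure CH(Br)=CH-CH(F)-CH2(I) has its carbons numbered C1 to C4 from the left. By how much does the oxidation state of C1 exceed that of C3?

0

C1: 2C, 1H, 1Br → 0 − 1 + 1 = 0
C3: 2C, 1H, 1F → 0 − 1 + 1 = 0
Difference: 0 − (0) = 0.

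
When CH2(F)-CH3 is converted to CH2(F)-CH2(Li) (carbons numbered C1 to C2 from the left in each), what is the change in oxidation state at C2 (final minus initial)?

0

Before: C2 has 1 bond to C, 3 bonds to H → oxidation state -3.
After: C2 has 1 bond to C, 2 bonds to H, 1 bond to Li → oxidation state -3.
Δ = -3 − (-3) = 0, so no net redox change at C2.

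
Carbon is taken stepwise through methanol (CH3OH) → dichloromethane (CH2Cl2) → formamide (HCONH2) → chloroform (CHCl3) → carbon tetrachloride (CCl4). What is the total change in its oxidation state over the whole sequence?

+6

Carbon oxidation states along the series — methanol: -2, dichloromethane: 0, formamide: +2, chloroform: +2, carbon tetrachloride: +4.
Net change = +4 − (-2) = +6.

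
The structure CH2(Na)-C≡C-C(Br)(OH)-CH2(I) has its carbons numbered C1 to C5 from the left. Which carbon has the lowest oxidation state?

Tallying each carbon's bonds:
C1: 1C, 2H, 1Na → 0 − 2 − 1 = -3
C2: 4C → 0 = 0
C3: 4C → 0 = 0
C4: 2C, 1O, 1Br → 0 + 1 + 1 = +2
C5: 1C, 2H, 1I → 0 − 2 + 1 = -1
The most reduced carbon is C1 at -3.

C1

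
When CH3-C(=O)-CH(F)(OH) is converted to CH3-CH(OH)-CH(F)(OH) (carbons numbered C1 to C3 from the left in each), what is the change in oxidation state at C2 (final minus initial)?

Before: C2 has 2 bonds to C, 2 bonds to O → oxidation state +2.
After: C2 has 2 bonds to C, 1 bond to H, 1 bond to O → oxidation state 0.
Δ = 0 − (+2) = -2, so this is a reduction at C2.

-2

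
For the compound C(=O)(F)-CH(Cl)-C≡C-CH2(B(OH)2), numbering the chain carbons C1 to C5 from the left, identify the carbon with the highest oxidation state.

C1

Tallying each carbon's bonds:
C1: 1C, 2O, 1F → 0 + 2 + 1 = +3
C2: 2C, 1H, 1Cl → 0 − 1 + 1 = 0
C3: 4C → 0 = 0
C4: 4C → 0 = 0
C5: 1C, 2H, 1B → 0 − 2 − 1 = -3
The most oxidised carbon is C1 at +3.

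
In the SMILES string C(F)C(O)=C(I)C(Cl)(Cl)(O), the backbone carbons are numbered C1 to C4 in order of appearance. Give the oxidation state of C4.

C4 has one bond to C (0), one bond to Cl (+1), one bond to Cl (+1), one bond to O (+1).
Oxidation state = 0 + 1 + 1 + 1 = +3.

+3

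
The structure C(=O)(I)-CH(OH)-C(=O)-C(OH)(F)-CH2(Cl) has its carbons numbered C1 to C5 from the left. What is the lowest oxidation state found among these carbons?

-1

Tallying each carbon's bonds:
C1: 1C, 2O, 1I → 0 + 2 + 1 = +3
C2: 2C, 1H, 1O → 0 − 1 + 1 = 0
C3: 2C, 2O → 0 + 2 = +2
C4: 2C, 1O, 1F → 0 + 1 + 1 = +2
C5: 1C, 2H, 1Cl → 0 − 2 + 1 = -1
The lowest value is -1.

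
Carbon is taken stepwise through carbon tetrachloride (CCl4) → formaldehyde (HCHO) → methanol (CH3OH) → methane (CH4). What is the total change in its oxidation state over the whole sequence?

-8

Carbon oxidation states along the series — carbon tetrachloride: +4, formaldehyde: 0, methanol: -2, methane: -4.
Net change = -4 − (+4) = -8.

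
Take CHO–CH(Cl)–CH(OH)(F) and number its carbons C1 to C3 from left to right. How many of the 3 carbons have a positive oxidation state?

2

Tallying each carbon's bonds:
C1: 1C, 1H, 2O → 0 − 1 + 2 = +1
C2: 2C, 1H, 1Cl → 0 − 1 + 1 = 0
C3: 1C, 1H, 1O, 1F → 0 − 1 + 1 + 1 = +1
2 carbons (C1, C3) meet the condition.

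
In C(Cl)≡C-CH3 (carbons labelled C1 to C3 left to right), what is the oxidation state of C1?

C1 has a triple bond to C (3×0 = 0), one bond to Cl (+1).
Oxidation state = 0 + 1 = +1.

+1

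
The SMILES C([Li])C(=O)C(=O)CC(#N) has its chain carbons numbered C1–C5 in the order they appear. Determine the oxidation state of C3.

Assign +1 per bond to O/N/halogen, −1 per bond to H or an electropositive element, and 0 per bond to carbon.
C3 has one bond to C (0), one bond to C (0), a double bond to O (2×+1 = +2).
Oxidation state = 0 + 0 + 2 = +2.

+2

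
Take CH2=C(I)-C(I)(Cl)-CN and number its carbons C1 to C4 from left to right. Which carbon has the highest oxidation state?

Each bond to a more electronegative atom (O, N, halogen) counts +1, each bond to a less electronegative atom (H, metal, B, Si) counts −1, and each C–C bond counts 0. Tallying each carbon:
C1: 2C, 2H → 0 − 2 = -2
C2: 3C, 1I → 0 + 1 = +1
C3: 2C, 1Cl, 1I → 0 + 1 + 1 = +2
C4: 1C, 3N → 0 + 3 = +3
The most oxidised carbon is C4 at +3.

C4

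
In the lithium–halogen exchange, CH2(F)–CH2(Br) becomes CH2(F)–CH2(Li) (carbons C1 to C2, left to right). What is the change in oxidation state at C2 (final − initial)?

Before: C2 has 1 bond to C, 2 bonds to H, 1 bond to Br → oxidation state -1.
After: C2 has 1 bond to C, 2 bonds to H, 1 bond to Li → oxidation state -3.
Δ = -3 − (-1) = -2, so this is a reduction at C2.

-2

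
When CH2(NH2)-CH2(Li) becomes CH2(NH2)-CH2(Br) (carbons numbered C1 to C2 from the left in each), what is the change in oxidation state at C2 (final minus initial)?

+2

Before: C2 has 1 bond to C, 2 bonds to H, 1 bond to Li → oxidation state -3.
After: C2 has 1 bond to C, 2 bonds to H, 1 bond to Br → oxidation state -1.
Δ = -1 − (-3) = +2, so this is an oxidation at C2.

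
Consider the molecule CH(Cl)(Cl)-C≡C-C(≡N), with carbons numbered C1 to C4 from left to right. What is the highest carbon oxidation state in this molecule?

Tallying each carbon's bonds:
C1: 1C, 1H, 2Cl → 0 − 1 + 2 = +1
C2: 4C → 0 = 0
C3: 4C → 0 = 0
C4: 1C, 3N → 0 + 3 = +3
The highest value is +3.

+3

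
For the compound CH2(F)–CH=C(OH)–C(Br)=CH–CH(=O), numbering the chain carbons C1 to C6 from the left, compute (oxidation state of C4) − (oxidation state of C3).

C4: 3C, 1Br → 0 + 1 = +1
C3: 3C, 1O → 0 + 1 = +1
Difference: +1 − (+1) = 0.

0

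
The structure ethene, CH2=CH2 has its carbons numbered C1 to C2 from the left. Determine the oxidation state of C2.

-2

C2 has one bond to H (-1), one bond to H (-1), a double bond to C (2×0 = 0).
Oxidation state = -1 − 1 + 0 = -2.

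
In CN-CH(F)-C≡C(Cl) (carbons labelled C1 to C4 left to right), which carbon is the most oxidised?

Tallying each carbon's bonds:
C1: 1C, 3N → 0 + 3 = +3
C2: 2C, 1H, 1F → 0 − 1 + 1 = 0
C3: 4C → 0 = 0
C4: 3C, 1Cl → 0 + 1 = +1
The most oxidised carbon is C1 at +3.

C1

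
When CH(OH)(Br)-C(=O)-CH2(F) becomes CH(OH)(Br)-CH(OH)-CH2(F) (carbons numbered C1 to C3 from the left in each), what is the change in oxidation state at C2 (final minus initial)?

Before: C2 has 2 bonds to C, 2 bonds to O → oxidation state +2.
After: C2 has 2 bonds to C, 1 bond to H, 1 bond to O → oxidation state 0.
Δ = 0 − (+2) = -2, so this is a reduction at C2.

-2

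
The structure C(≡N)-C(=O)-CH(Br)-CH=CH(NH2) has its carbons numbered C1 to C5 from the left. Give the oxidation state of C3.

C3 has one bond to C (0), one bond to C (0), one bond to Br (+1), one bond to H (-1).
Oxidation state = 0 + 0 + 1 − 1 = 0.

0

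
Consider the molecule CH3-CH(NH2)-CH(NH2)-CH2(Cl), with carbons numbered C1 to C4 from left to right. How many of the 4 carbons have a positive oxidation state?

0

Tallying each carbon's bonds:
C1: 1C, 3H → 0 − 3 = -3
C2: 2C, 1H, 1N → 0 − 1 + 1 = 0
C3: 2C, 1H, 1N → 0 − 1 + 1 = 0
C4: 1C, 2H, 1Cl → 0 − 2 + 1 = -1
0 carbons meet the condition.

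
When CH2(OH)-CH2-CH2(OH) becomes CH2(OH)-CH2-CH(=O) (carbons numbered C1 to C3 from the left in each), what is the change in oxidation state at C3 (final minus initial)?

Before: C3 has 1 bond to C, 2 bonds to H, 1 bond to O → oxidation state -1.
After: C3 has 1 bond to C, 1 bond to H, 2 bonds to O → oxidation state +1.
Δ = +1 − (-1) = +2, so this is an oxidation at C3.

+2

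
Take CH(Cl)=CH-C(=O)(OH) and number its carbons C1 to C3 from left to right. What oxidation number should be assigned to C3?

+3

C3 has one bond to C (0), a double bond to O (2×+1 = +2), one bond to O (+1).
Oxidation state = 0 + 2 + 1 = +3.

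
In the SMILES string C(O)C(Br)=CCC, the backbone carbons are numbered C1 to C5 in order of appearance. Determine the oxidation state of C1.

Count +1 for every bond to an atom more electronegative than carbon and −1 for every bond to one less electronegative; C–C bonds are 0.
C1 has one bond to C (0), one bond to H (-1), one bond to O (+1), one bond to H (-1).
Oxidation state = 0 − 1 + 1 − 1 = -1.

-1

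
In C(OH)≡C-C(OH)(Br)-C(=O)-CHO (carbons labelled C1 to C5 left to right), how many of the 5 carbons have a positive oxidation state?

4

Each bond to a more electronegative atom (O, N, halogen) counts +1, each bond to a less electronegative atom (H, metal, B, Si) counts −1, and each C–C bond counts 0. Tallying each carbon:
C1: 3C, 1O → 0 + 1 = +1
C2: 4C → 0 = 0
C3: 2C, 1O, 1Br → 0 + 1 + 1 = +2
C4: 2C, 2O → 0 + 2 = +2
C5: 1C, 1H, 2O → 0 − 1 + 2 = +1
4 carbons (C1, C3, C4, C5) meet the condition.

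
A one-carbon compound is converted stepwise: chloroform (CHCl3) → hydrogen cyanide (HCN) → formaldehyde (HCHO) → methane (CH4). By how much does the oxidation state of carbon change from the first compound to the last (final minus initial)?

-6

Carbon oxidation states along the series — chloroform: +2, hydrogen cyanide: +2, formaldehyde: 0, methane: -4.
Net change = -4 − (+2) = -6.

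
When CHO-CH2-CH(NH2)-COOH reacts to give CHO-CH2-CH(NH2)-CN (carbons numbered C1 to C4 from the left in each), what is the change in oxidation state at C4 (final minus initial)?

Before: C4 has 1 bond to C, 3 bonds to O → oxidation state +3.
After: C4 has 1 bond to C, 3 bonds to N → oxidation state +3.
Δ = +3 − (+3) = 0, so no net redox change at C4.

0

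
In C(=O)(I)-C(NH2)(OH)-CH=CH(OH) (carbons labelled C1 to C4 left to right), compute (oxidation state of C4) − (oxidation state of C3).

C4: 2C, 1H, 1O → 0 − 1 + 1 = 0
C3: 3C, 1H → 0 − 1 = -1
Difference: 0 − (-1) = +1.

+1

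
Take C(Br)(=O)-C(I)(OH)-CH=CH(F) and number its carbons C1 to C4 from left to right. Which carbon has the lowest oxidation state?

Assign +1 per bond to O/N/halogen, −1 per bond to H or an electropositive element, and 0 per bond to carbon. Tallying each carbon:
C1: 1C, 2O, 1Br → 0 + 2 + 1 = +3
C2: 2C, 1O, 1I → 0 + 1 + 1 = +2
C3: 3C, 1H → 0 − 1 = -1
C4: 2C, 1H, 1F → 0 − 1 + 1 = 0
The most reduced carbon is C3 at -1.

C3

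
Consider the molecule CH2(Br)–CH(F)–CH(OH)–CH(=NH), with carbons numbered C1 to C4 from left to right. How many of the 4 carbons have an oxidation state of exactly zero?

2

Tallying each carbon's bonds:
C1: 1C, 2H, 1Br → 0 − 2 + 1 = -1
C2: 2C, 1H, 1F → 0 − 1 + 1 = 0
C3: 2C, 1H, 1O → 0 − 1 + 1 = 0
C4: 1C, 1H, 2N → 0 − 1 + 2 = +1
2 carbons (C2, C3) meet the condition.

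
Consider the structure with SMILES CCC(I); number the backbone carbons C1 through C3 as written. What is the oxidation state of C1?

-3

C1 has one bond to C (0), one bond to H (-1), one bond to H (-1), one bond to H (-1).
Oxidation state = 0 − 1 − 1 − 1 = -3.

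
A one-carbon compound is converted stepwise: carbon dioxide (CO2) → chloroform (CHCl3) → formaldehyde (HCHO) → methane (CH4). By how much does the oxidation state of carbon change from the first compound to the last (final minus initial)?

Carbon oxidation states along the series — carbon dioxide: +4, chloroform: +2, formaldehyde: 0, methane: -4.
Net change = -4 − (+4) = -8.

-8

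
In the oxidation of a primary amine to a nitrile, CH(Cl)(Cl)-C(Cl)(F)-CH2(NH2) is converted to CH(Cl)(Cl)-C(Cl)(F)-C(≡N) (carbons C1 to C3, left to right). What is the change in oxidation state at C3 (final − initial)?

Before: C3 has 1 bond to C, 2 bonds to H, 1 bond to N → oxidation state -1.
After: C3 has 1 bond to C, 3 bonds to N → oxidation state +3.
Δ = +3 − (-1) = +4, so this is an oxidation at C3.

+4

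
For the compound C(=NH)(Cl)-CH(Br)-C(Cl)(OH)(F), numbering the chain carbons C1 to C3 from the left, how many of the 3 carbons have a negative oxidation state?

Tallying each carbon's bonds:
C1: 1C, 2N, 1Cl → 0 + 2 + 1 = +3
C2: 2C, 1H, 1Br → 0 − 1 + 1 = 0
C3: 1C, 1O, 1F, 1Cl → 0 + 1 + 1 + 1 = +3
0 carbons meet the condition.

0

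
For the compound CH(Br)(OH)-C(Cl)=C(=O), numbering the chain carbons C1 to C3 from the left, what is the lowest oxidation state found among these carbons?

Tallying each carbon's bonds:
C1: 1C, 1H, 1O, 1Br → 0 − 1 + 1 + 1 = +1
C2: 3C, 1Cl → 0 + 1 = +1
C3: 2C, 2O → 0 + 2 = +2
The lowest value is +1.

+1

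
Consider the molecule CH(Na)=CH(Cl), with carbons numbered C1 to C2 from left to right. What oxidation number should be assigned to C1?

-2

C1 has a double bond to C (2×0 = 0), one bond to Na (-1), one bond to H (-1).
Oxidation state = 0 − 1 − 1 = -2.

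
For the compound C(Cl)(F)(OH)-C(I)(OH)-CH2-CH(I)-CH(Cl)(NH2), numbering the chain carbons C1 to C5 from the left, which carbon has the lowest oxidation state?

C3

Tallying each carbon's bonds:
C1: 1C, 1O, 1F, 1Cl → 0 + 1 + 1 + 1 = +3
C2: 2C, 1O, 1I → 0 + 1 + 1 = +2
C3: 2C, 2H → 0 − 2 = -2
C4: 2C, 1H, 1I → 0 − 1 + 1 = 0
C5: 1C, 1H, 1N, 1Cl → 0 − 1 + 1 + 1 = +1
The most reduced carbon is C3 at -2.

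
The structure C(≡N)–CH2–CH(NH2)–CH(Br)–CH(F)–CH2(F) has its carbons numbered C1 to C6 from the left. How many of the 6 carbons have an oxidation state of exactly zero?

3

Tallying each carbon's bonds:
C1: 1C, 3N → 0 + 3 = +3
C2: 2C, 2H → 0 − 2 = -2
C3: 2C, 1H, 1N → 0 − 1 + 1 = 0
C4: 2C, 1H, 1Br → 0 − 1 + 1 = 0
C5: 2C, 1H, 1F → 0 − 1 + 1 = 0
C6: 1C, 2H, 1F → 0 − 2 + 1 = -1
3 carbons (C3, C4, C5) meet the condition.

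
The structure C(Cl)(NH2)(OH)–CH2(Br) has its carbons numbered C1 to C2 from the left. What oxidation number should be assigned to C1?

Assign +1 per bond to O/N/halogen, −1 per bond to H or an electropositive element, and 0 per bond to carbon.
C1 has one bond to C (0), one bond to Cl (+1), one bond to N (+1), one bond to O (+1).
Oxidation state = 0 + 1 + 1 + 1 = +3.

+3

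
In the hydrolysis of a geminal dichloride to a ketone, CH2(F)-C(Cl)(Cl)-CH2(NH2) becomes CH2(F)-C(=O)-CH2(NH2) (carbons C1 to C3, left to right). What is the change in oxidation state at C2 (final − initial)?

Before: C2 has 2 bonds to C, 2 bonds to Cl → oxidation state +2.
After: C2 has 2 bonds to C, 2 bonds to O → oxidation state +2.
Δ = +2 − (+2) = 0, so no net redox change at C2.

0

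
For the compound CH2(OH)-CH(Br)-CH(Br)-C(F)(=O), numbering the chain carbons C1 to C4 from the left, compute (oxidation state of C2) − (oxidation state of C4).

-3

C2: 2C, 1H, 1Br → 0 − 1 + 1 = 0
C4: 1C, 2O, 1F → 0 + 2 + 1 = +3
Difference: 0 − (+3) = -3.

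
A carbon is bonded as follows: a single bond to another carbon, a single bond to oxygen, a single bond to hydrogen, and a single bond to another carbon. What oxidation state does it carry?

0

Assign +1 per bond to O/N/halogen, −1 per bond to H or an electropositive element, and 0 per bond to carbon.
The carbon has one bond to C (0), one bond to C (0), one bond to H (-1), one bond to O (+1).
Oxidation state = 0 + 0 − 1 + 1 = 0.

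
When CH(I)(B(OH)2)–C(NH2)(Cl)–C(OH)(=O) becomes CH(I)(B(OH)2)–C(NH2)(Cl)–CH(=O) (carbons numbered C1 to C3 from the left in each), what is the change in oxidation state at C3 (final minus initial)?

-2

Before: C3 has 1 bond to C, 3 bonds to O → oxidation state +3.
After: C3 has 1 bond to C, 1 bond to H, 2 bonds to O → oxidation state +1.
Δ = +1 − (+3) = -2, so this is a reduction at C3.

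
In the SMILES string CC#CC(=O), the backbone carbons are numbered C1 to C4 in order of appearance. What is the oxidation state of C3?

Count +1 for every bond to an atom more electronegative than carbon and −1 for every bond to one less electronegative; C–C bonds are 0.
C3 has a triple bond to C (3×0 = 0), one bond to C (0).
Oxidation state = 0 + 0 = 0.

0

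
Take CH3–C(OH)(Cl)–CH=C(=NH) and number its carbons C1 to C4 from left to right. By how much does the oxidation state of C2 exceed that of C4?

C2: 2C, 1O, 1Cl → 0 + 1 + 1 = +2
C4: 2C, 2N → 0 + 2 = +2
Difference: +2 − (+2) = 0.

0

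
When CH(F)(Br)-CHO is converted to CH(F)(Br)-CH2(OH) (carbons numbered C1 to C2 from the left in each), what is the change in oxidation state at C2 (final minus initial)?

Before: C2 has 1 bond to C, 1 bond to H, 2 bonds to O → oxidation state +1.
After: C2 has 1 bond to C, 2 bonds to H, 1 bond to O → oxidation state -1.
Δ = -1 − (+1) = -2, so this is a reduction at C2.

-2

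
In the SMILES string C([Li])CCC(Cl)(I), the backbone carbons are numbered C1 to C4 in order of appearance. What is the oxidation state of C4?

Each bond to a more electronegative atom (O, N, halogen) counts +1, each bond to a less electronegative atom (H, metal, B, Si) counts −1, and each C–C bond counts 0.
C4 has one bond to C (0), one bond to Cl (+1), one bond to I (+1), one bond to H (-1).
Oxidation state = 0 + 1 + 1 − 1 = +1.

+1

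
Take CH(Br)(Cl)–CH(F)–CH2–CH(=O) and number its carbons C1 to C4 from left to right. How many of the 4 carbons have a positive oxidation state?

Bonds to more-electronegative neighbours contribute +1 each, bonds to H or metals contribute −1 each, and C–C bonds contribute 0. Tallying each carbon:
C1: 1C, 1H, 1Cl, 1Br → 0 − 1 + 1 + 1 = +1
C2: 2C, 1H, 1F → 0 − 1 + 1 = 0
C3: 2C, 2H → 0 − 2 = -2
C4: 1C, 1H, 2O → 0 − 1 + 2 = +1
2 carbons (C1, C4) meet the condition.

2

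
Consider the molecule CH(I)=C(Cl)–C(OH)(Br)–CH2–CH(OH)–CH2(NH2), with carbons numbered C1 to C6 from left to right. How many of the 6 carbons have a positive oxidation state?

2

Bonds to more-electronegative neighbours contribute +1 each, bonds to H or metals contribute −1 each, and C–C bonds contribute 0. Tallying each carbon:
C1: 2C, 1H, 1I → 0 − 1 + 1 = 0
C2: 3C, 1Cl → 0 + 1 = +1
C3: 2C, 1O, 1Br → 0 + 1 + 1 = +2
C4: 2C, 2H → 0 − 2 = -2
C5: 2C, 1H, 1O → 0 − 1 + 1 = 0
C6: 1C, 2H, 1N → 0 − 2 + 1 = -1
2 carbons (C2, C3) meet the condition.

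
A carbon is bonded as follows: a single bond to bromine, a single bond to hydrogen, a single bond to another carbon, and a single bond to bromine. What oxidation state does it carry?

+1

The carbon has one bond to C (0), one bond to Br (+1), one bond to H (-1), one bond to Br (+1).
Oxidation state = 0 + 1 − 1 + 1 = +1.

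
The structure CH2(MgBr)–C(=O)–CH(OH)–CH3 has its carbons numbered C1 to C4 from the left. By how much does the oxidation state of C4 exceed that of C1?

0

C4: 1C, 3H → 0 − 3 = -3
C1: 1C, 2H, 1Mg → 0 − 2 − 1 = -3
Difference: -3 − (-3) = 0.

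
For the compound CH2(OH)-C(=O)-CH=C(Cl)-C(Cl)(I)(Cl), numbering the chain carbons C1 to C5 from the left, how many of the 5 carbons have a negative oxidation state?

Assign +1 per bond to O/N/halogen, −1 per bond to H or an electropositive element, and 0 per bond to carbon. Tallying each carbon:
C1: 1C, 2H, 1O → 0 − 2 + 1 = -1
C2: 2C, 2O → 0 + 2 = +2
C3: 3C, 1H → 0 − 1 = -1
C4: 3C, 1Cl → 0 + 1 = +1
C5: 1C, 2Cl, 1I → 0 + 2 + 1 = +3
2 carbons (C1, C3) meet the condition.

2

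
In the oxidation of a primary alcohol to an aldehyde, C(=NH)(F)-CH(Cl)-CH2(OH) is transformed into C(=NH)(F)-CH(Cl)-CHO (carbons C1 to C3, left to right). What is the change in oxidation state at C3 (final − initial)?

Before: C3 has 1 bond to C, 2 bonds to H, 1 bond to O → oxidation state -1.
After: C3 has 1 bond to C, 1 bond to H, 2 bonds to O → oxidation state +1.
Δ = +1 − (-1) = +2, so this is an oxidation at C3.

+2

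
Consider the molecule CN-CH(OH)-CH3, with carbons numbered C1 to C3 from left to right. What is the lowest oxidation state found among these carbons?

-3

Tallying each carbon's bonds:
C1: 1C, 3N → 0 + 3 = +3
C2: 2C, 1H, 1O → 0 − 1 + 1 = 0
C3: 1C, 3H → 0 − 3 = -3
The lowest value is -3.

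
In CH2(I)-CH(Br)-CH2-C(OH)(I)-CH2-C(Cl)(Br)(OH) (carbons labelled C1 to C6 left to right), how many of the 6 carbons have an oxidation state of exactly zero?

Each bond to a more electronegative atom (O, N, halogen) counts +1, each bond to a less electronegative atom (H, metal, B, Si) counts −1, and each C–C bond counts 0. Tallying each carbon:
C1: 1C, 2H, 1I → 0 − 2 + 1 = -1
C2: 2C, 1H, 1Br → 0 − 1 + 1 = 0
C3: 2C, 2H → 0 − 2 = -2
C4: 2C, 1O, 1I → 0 + 1 + 1 = +2
C5: 2C, 2H → 0 − 2 = -2
C6: 1C, 1O, 1Cl, 1Br → 0 + 1 + 1 + 1 = +3
1 carbon (C2) meets the condition.

1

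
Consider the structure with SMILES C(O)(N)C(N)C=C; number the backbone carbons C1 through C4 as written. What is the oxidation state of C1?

Each bond to a more electronegative atom (O, N, halogen) counts +1, each bond to a less electronegative atom (H, metal, B, Si) counts −1, and each C–C bond counts 0.
C1 has one bond to C (0), one bond to O (+1), one bond to N (+1), one bond to H (-1).
Oxidation state = 0 + 1 + 1 − 1 = +1.

+1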